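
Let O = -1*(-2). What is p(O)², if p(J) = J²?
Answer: 16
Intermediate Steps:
O = 2
p(O)² = (2²)² = 4² = 16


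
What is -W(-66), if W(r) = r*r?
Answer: -4356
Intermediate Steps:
W(r) = r²
-W(-66) = -1*(-66)² = -1*4356 = -4356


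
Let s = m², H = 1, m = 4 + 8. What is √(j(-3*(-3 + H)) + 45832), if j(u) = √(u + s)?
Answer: √(45832 + 5*√6) ≈ 214.11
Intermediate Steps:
m = 12
s = 144 (s = 12² = 144)
j(u) = √(144 + u) (j(u) = √(u + 144) = √(144 + u))
√(j(-3*(-3 + H)) + 45832) = √(√(144 - 3*(-3 + 1)) + 45832) = √(√(144 - 3*(-2)) + 45832) = √(√(144 + 6) + 45832) = √(√150 + 45832) = √(5*√6 + 45832) = √(45832 + 5*√6)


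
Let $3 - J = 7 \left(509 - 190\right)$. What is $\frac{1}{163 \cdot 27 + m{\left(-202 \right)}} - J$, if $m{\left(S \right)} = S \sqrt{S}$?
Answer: $\frac{61573000471}{27611209} + \frac{202 i \sqrt{202}}{27611209} \approx 2230.0 + 0.00010398 i$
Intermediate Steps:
$m{\left(S \right)} = S^{\frac{3}{2}}$
$J = -2230$ ($J = 3 - 7 \left(509 - 190\right) = 3 - 7 \cdot 319 = 3 - 2233 = -2230$)
$\frac{1}{163 \cdot 27 + m{\left(-202 \right)}} - J = \frac{1}{163 \cdot 27 + \left(-202\right)^{\frac{3}{2}}} - -2230 = \frac{1}{4401 - 202 i \sqrt{202}} + 2230 = 2230 + \frac{1}{4401 - 202 i \sqrt{202}}$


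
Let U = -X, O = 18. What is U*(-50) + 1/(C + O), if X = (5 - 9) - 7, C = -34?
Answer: -8801/16 ≈ -550.06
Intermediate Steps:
X = -11 (X = -4 - 7 = -11)
U = 11 (U = -1*(-11) = 11)
U*(-50) + 1/(C + O) = 11*(-50) + 1/(-34 + 18) = -550 + 1/(-16) = -550 - 1/16 = -8801/16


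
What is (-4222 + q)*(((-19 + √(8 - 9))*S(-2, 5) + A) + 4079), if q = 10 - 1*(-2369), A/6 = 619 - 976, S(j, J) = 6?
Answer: -3359789 - 11058*I ≈ -3.3598e+6 - 11058.0*I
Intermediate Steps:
A = -2142 (A = 6*(619 - 976) = 6*(-357) = -2142)
q = 2379 (q = 10 + 2369 = 2379)
(-4222 + q)*(((-19 + √(8 - 9))*S(-2, 5) + A) + 4079) = (-4222 + 2379)*(((-19 + √(8 - 9))*6 - 2142) + 4079) = -1843*(((-19 + √(-1))*6 - 2142) + 4079) = -1843*(((-19 + I)*6 - 2142) + 4079) = -1843*(((-114 + 6*I) - 2142) + 4079) = -1843*((-2256 + 6*I) + 4079) = -1843*(1823 + 6*I) = -3359789 - 11058*I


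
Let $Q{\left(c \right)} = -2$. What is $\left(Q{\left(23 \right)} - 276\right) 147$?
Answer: $-40866$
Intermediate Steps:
$\left(Q{\left(23 \right)} - 276\right) 147 = \left(-2 - 276\right) 147 = \left(-278\right) 147 = -40866$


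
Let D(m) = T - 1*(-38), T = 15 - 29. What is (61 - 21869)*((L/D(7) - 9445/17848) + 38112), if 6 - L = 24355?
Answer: -5414702797124/6693 ≈ -8.0901e+8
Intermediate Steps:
L = -24349 (L = 6 - 1*24355 = 6 - 24355 = -24349)
T = -14
D(m) = 24 (D(m) = -14 - 1*(-38) = -14 + 38 = 24)
(61 - 21869)*((L/D(7) - 9445/17848) + 38112) = (61 - 21869)*((-24349/24 - 9445/17848) + 38112) = -21808*((-24349*1/24 - 9445*1/17848) + 38112) = -21808*((-24349/24 - 9445/17848) + 38112) = -21808*(-27175477/26772 + 38112) = -21808*993158987/26772 = -5414702797124/6693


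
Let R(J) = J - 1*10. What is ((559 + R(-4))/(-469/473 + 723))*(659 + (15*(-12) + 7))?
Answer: 12528351/34151 ≈ 366.85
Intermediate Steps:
R(J) = -10 + J (R(J) = J - 10 = -10 + J)
((559 + R(-4))/(-469/473 + 723))*(659 + (15*(-12) + 7)) = ((559 + (-10 - 4))/(-469/473 + 723))*(659 + (15*(-12) + 7)) = ((559 - 14)/(-469*1/473 + 723))*(659 + (-180 + 7)) = (545/(-469/473 + 723))*(659 - 173) = (545/(341510/473))*486 = (545*(473/341510))*486 = (51557/68302)*486 = 12528351/34151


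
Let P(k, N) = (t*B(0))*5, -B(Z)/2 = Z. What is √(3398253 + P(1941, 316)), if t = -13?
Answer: √3398253 ≈ 1843.4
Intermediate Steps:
B(Z) = -2*Z
P(k, N) = 0 (P(k, N) = -(-26)*0*5 = -13*0*5 = 0*5 = 0)
√(3398253 + P(1941, 316)) = √(3398253 + 0) = √3398253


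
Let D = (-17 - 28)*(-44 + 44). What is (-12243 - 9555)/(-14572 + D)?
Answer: 10899/7286 ≈ 1.4959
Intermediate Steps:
D = 0 (D = -45*0 = 0)
(-12243 - 9555)/(-14572 + D) = (-12243 - 9555)/(-14572 + 0) = -21798/(-14572) = -21798*(-1/14572) = 10899/7286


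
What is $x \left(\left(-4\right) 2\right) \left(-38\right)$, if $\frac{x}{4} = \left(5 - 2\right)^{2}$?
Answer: $10944$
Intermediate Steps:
$x = 36$ ($x = 4 \left(5 - 2\right)^{2} = 4 \cdot 3^{2} = 4 \cdot 9 = 36$)
$x \left(\left(-4\right) 2\right) \left(-38\right) = 36 \left(\left(-4\right) 2\right) \left(-38\right) = 36 \left(-8\right) \left(-38\right) = \left(-288\right) \left(-38\right) = 10944$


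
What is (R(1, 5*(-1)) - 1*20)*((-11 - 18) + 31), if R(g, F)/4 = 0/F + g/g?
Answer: -32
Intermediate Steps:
R(g, F) = 4 (R(g, F) = 4*(0/F + g/g) = 4*(0 + 1) = 4*1 = 4)
(R(1, 5*(-1)) - 1*20)*((-11 - 18) + 31) = (4 - 1*20)*((-11 - 18) + 31) = (4 - 20)*(-29 + 31) = -16*2 = -32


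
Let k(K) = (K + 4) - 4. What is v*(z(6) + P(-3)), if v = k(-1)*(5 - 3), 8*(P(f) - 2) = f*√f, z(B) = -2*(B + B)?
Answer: 44 + 3*I*√3/4 ≈ 44.0 + 1.299*I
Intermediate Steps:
k(K) = K (k(K) = (4 + K) - 4 = K)
z(B) = -4*B
P(f) = 2 + f^(3/2)/8 (P(f) = 2 + (f*√f)/8 = 2 + f^(3/2)/8)
v = -2 (v = -(5 - 3) = -1*2 = -2)
v*(z(6) + P(-3)) = -2*(-4*6 + (2 + (-3)^(3/2)/8)) = -2*(-24 + (2 + (-3*I*√3)/8)) = -2*(-24 + (2 - 3*I*√3/8)) = -2*(-22 - 3*I*√3/8) = 44 + 3*I*√3/4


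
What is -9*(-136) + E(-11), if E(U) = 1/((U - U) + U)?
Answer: 13463/11 ≈ 1223.9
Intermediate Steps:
E(U) = 1/U (E(U) = 1/(0 + U) = 1/U)
-9*(-136) + E(-11) = -9*(-136) + 1/(-11) = 1224 - 1/11 = 13463/11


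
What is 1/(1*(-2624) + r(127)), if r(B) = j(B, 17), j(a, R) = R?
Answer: -1/2607 ≈ -0.00038358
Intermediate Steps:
r(B) = 17
1/(1*(-2624) + r(127)) = 1/(1*(-2624) + 17) = 1/(-2624 + 17) = 1/(-2607) = -1/2607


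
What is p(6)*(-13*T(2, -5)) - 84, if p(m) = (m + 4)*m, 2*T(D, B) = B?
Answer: 1866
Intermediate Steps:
T(D, B) = B/2
p(m) = m*(4 + m) (p(m) = (4 + m)*m = m*(4 + m))
p(6)*(-13*T(2, -5)) - 84 = (6*(4 + 6))*(-13*(-5)/2) - 84 = (6*10)*(-13*(-5/2)) - 84 = 60*(65/2) - 84 = 1950 - 84 = 1866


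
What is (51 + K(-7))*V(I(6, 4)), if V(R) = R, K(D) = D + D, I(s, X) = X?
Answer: 148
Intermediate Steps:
K(D) = 2*D
(51 + K(-7))*V(I(6, 4)) = (51 + 2*(-7))*4 = (51 - 14)*4 = 37*4 = 148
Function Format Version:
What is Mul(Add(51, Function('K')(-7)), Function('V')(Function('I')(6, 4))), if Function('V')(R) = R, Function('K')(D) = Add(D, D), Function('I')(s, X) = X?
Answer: 148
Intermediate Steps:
Function('K')(D) = Mul(2, D)
Mul(Add(51, Function('K')(-7)), Function('V')(Function('I')(6, 4))) = Mul(Add(51, Mul(2, -7)), 4) = Mul(Add(51, -14), 4) = Mul(37, 4) = 148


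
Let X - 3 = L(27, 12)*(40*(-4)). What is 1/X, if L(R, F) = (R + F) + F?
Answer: -1/8157 ≈ -0.00012259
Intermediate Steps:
L(R, F) = R + 2*F (L(R, F) = (F + R) + F = R + 2*F)
X = -8157 (X = 3 + (27 + 2*12)*(40*(-4)) = 3 + (27 + 24)*(-160) = 3 + 51*(-160) = 3 - 8160 = -8157)
1/X = 1/(-8157) = -1/8157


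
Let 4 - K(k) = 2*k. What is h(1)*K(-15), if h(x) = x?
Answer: 34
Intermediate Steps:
K(k) = 4 - 2*k
h(1)*K(-15) = 1*(4 - 2*(-15)) = 1*(4 + 30) = 1*34 = 34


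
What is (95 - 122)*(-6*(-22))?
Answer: -3564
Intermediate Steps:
(95 - 122)*(-6*(-22)) = -27*132 = -3564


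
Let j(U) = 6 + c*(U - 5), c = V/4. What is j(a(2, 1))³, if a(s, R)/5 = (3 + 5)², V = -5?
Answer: -3731087151/64 ≈ -5.8298e+7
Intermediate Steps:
a(s, R) = 320 (a(s, R) = 5*(3 + 5)² = 5*8² = 5*64 = 320)
c = -5/4 ≈ -1.2500
j(U) = 49/4 - 5*U/4 (j(U) = 6 - 5*(U - 5)/4 = 6 - 5*(-5 + U)/4 = 6 + (25/4 - 5*U/4) = 49/4 - 5*U/4)
j(a(2, 1))³ = (49/4 - 5/4*320)³ = (49/4 - 400)³ = (-1551/4)³ = -3731087151/64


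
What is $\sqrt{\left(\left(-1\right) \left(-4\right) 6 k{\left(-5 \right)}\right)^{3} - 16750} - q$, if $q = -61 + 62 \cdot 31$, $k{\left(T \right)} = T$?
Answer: $-1861 + 5 i \sqrt{69790} \approx -1861.0 + 1320.9 i$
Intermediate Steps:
$q = 1861$ ($q = -61 + 1922 = 1861$)
$\sqrt{\left(\left(-1\right) \left(-4\right) 6 k{\left(-5 \right)}\right)^{3} - 16750} - q = \sqrt{\left(\left(-1\right) \left(-4\right) 6 \left(-5\right)\right)^{3} - 16750} - 1861 = \sqrt{\left(4 \cdot 6 \left(-5\right)\right)^{3} - 16750} - 1861 = \sqrt{\left(24 \left(-5\right)\right)^{3} - 16750} - 1861 = \sqrt{\left(-120\right)^{3} - 16750} - 1861 = \sqrt{-1728000 - 16750} - 1861 = \sqrt{-1744750} - 1861 = 5 i \sqrt{69790} - 1861 = -1861 + 5 i \sqrt{69790}$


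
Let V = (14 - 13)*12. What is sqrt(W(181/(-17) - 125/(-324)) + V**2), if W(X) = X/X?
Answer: sqrt(145) ≈ 12.042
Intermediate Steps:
V = 12 (V = 1*12 = 12)
W(X) = 1
sqrt(W(181/(-17) - 125/(-324)) + V**2) = sqrt(1 + 12**2) = sqrt(1 + 144) = sqrt(145)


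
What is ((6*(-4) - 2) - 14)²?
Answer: 1600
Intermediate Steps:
((6*(-4) - 2) - 14)² = ((-24 - 2) - 14)² = (-26 - 14)² = (-40)² = 1600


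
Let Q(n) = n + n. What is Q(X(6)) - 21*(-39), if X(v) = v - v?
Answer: 819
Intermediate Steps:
X(v) = 0
Q(n) = 2*n
Q(X(6)) - 21*(-39) = 2*0 - 21*(-39) = 0 + 819 = 819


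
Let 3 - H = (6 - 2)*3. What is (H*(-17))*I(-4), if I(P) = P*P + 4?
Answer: 3060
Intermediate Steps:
I(P) = 4 + P² (I(P) = P² + 4 = 4 + P²)
H = -9 (H = 3 - (6 - 2)*3 = 3 - 4*3 = 3 - 1*12 = 3 - 12 = -9)
(H*(-17))*I(-4) = (-9*(-17))*(4 + (-4)²) = 153*(4 + 16) = 153*20 = 3060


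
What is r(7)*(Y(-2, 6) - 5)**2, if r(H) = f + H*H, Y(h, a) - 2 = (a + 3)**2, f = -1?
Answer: 292032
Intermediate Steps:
Y(h, a) = 2 + (3 + a)**2 (Y(h, a) = 2 + (a + 3)**2 = 2 + (3 + a)**2)
r(H) = -1 + H**2 (r(H) = -1 + H*H = -1 + H**2)
r(7)*(Y(-2, 6) - 5)**2 = (-1 + 7**2)*((2 + (3 + 6)**2) - 5)**2 = (-1 + 49)*((2 + 9**2) - 5)**2 = 48*((2 + 81) - 5)**2 = 48*(83 - 5)**2 = 48*78**2 = 48*6084 = 292032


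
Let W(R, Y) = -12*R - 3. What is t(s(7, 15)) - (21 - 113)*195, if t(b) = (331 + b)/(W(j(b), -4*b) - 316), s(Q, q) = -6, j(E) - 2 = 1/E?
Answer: 6117215/341 ≈ 17939.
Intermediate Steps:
j(E) = 2 + 1/E
W(R, Y) = -3 - 12*R
t(b) = (331 + b)/(-343 - 12/b) (t(b) = (331 + b)/((-3 - 12*(2 + 1/b)) - 316) = (331 + b)/((-3 + (-24 - 12/b)) - 316) = (331 + b)/((-27 - 12/b) - 316) = (331 + b)/(-343 - 12/b))
t(s(7, 15)) - (21 - 113)*195 = -1*(-6)*(331 - 6)/(12 + 343*(-6)) - (21 - 113)*195 = -1*(-6)*325/(12 - 2058) - (-92)*195 = -1*(-6)*325/(-2046) - 1*(-17940) = -1*(-6)*(-1/2046)*325 + 17940 = -325/341 + 17940 = 6117215/341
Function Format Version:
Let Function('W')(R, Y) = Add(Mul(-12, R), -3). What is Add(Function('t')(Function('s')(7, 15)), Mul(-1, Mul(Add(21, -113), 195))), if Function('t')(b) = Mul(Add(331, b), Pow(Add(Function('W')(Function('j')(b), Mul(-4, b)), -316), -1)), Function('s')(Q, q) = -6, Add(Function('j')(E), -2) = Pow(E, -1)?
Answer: Rational(6117215, 341) ≈ 17939.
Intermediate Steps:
Function('j')(E) = Add(2, Pow(E, -1))
Function('W')(R, Y) = Add(-3, Mul(-12, R))
Function('t')(b) = Mul(Pow(Add(-343, Mul(-12, Pow(b, -1))), -1), Add(331, b)) (Function('t')(b) = Mul(Add(331, b), Pow(Add(Add(-3, Mul(-12, Add(2, Pow(b, -1)))), -316), -1)) = Mul(Add(331, b), Pow(Add(Add(-3, Add(-24, Mul(-12, Pow(b, -1)))), -316), -1)) = Mul(Add(331, b), Pow(Add(Add(-27, Mul(-12, Pow(b, -1))), -316), -1)) = Mul(Add(331, b), Pow(Add(-343, Mul(-12, Pow(b, -1))), -1)) = Mul(Pow(Add(-343, Mul(-12, Pow(b, -1))), -1), Add(331, b)))
Add(Function('t')(Function('s')(7, 15)), Mul(-1, Mul(Add(21, -113), 195))) = Add(Mul(-1, -6, Pow(Add(12, Mul(343, -6)), -1), Add(331, -6)), Mul(-1, Mul(Add(21, -113), 195))) = Add(Mul(-1, -6, Pow(Add(12, -2058), -1), 325), Mul(-1, Mul(-92, 195))) = Add(Mul(-1, -6, Pow(-2046, -1), 325), Mul(-1, -17940)) = Add(Mul(-1, -6, Rational(-1, 2046), 325), 17940) = Add(Rational(-325, 341), 17940) = Rational(6117215, 341)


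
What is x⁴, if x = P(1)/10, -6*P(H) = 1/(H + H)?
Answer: 1/207360000 ≈ 4.8225e-9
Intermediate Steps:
P(H) = -1/(12*H) (P(H) = -1/(6*(H + H)) = -1/(2*H)/6 = -1/(12*H))
x = -1/120 (x = -1/12/1/10 = -1/12*1*(⅒) = -1/12*⅒ = -1/120 ≈ -0.0083333)
x⁴ = (-1/120)⁴ = 1/207360000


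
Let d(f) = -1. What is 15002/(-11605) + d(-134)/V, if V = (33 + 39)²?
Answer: -77781973/60160320 ≈ -1.2929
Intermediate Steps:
V = 5184 (V = 72² = 5184)
15002/(-11605) + d(-134)/V = 15002/(-11605) - 1/5184 = 15002*(-1/11605) - 1*1/5184 = -15002/11605 - 1/5184 = -77781973/60160320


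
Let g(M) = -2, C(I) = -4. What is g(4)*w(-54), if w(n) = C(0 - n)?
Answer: 8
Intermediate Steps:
w(n) = -4
g(4)*w(-54) = -2*(-4) = 8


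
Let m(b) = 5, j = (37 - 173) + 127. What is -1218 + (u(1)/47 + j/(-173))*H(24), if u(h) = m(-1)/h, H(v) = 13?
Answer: -9886814/8131 ≈ -1215.9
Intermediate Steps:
j = -9 (j = -136 + 127 = -9)
u(h) = 5/h
-1218 + (u(1)/47 + j/(-173))*H(24) = -1218 + ((5/1)/47 - 9/(-173))*13 = -1218 + ((5*1)*(1/47) - 9*(-1/173))*13 = -1218 + (5*(1/47) + 9/173)*13 = -1218 + (5/47 + 9/173)*13 = -1218 + (1288/8131)*13 = -1218 + 16744/8131 = -9886814/8131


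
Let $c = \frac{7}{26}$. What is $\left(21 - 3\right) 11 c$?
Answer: $\frac{693}{13} \approx 53.308$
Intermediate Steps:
$c = \frac{7}{26}$ ($c = 7 \cdot \frac{1}{26} = \frac{7}{26} \approx 0.26923$)
$\left(21 - 3\right) 11 c = \left(21 - 3\right) 11 \cdot \frac{7}{26} = 18 \cdot 11 \cdot \frac{7}{26} = 198 \cdot \frac{7}{26} = \frac{693}{13}$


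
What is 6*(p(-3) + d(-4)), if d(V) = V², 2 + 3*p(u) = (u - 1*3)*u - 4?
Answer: 120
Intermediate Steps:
p(u) = -2 + u*(-3 + u)/3 (p(u) = -⅔ + ((u - 1*3)*u - 4)/3 = -⅔ + ((u - 3)*u - 4)/3 = -⅔ + ((-3 + u)*u - 4)/3 = -⅔ + (u*(-3 + u) - 4)/3 = -⅔ + (-4 + u*(-3 + u))/3 = -⅔ + (-4/3 + u*(-3 + u)/3) = -2 + u*(-3 + u)/3)
6*(p(-3) + d(-4)) = 6*((-2 - 1*(-3) + (⅓)*(-3)²) + (-4)²) = 6*((-2 + 3 + (⅓)*9) + 16) = 6*((-2 + 3 + 3) + 16) = 6*(4 + 16) = 6*20 = 120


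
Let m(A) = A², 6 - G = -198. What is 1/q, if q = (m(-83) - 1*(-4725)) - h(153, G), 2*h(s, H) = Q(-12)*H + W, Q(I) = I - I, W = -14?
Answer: 1/11621 ≈ 8.6051e-5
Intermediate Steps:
G = 204 (G = 6 - 1*(-198) = 6 + 198 = 204)
Q(I) = 0
h(s, H) = -7 (h(s, H) = (0*H - 14)/2 = (0 - 14)/2 = (½)*(-14) = -7)
q = 11621 (q = ((-83)² - 1*(-4725)) - 1*(-7) = (6889 + 4725) + 7 = 11614 + 7 = 11621)
1/q = 1/11621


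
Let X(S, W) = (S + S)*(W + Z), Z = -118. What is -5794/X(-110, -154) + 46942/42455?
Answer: 36614643/36292960 ≈ 1.0089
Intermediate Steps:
X(S, W) = 2*S*(-118 + W) (X(S, W) = (S + S)*(W - 118) = (2*S)*(-118 + W) = 2*S*(-118 + W))
-5794/X(-110, -154) + 46942/42455 = -5794*(-1/(220*(-118 - 154))) + 46942/42455 = -5794/(2*(-110)*(-272)) + 46942*(1/42455) = -5794/59840 + 6706/6065 = -5794*1/59840 + 6706/6065 = -2897/29920 + 6706/6065 = 36614643/36292960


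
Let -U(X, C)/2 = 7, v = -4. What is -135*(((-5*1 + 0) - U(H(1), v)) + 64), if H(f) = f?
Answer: -9855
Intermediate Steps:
U(X, C) = -14 (U(X, C) = -2*7 = -14)
-135*(((-5*1 + 0) - U(H(1), v)) + 64) = -135*(((-5*1 + 0) - 1*(-14)) + 64) = -135*(((-5 + 0) + 14) + 64) = -135*((-5 + 14) + 64) = -135*(9 + 64) = -135*73 = -9855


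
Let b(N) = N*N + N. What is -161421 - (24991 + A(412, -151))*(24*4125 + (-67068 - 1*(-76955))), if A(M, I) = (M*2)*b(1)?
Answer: -2900802214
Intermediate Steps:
b(N) = N + N² (b(N) = N² + N = N + N²)
A(M, I) = 4*M (A(M, I) = (M*2)*(1*(1 + 1)) = (2*M)*(1*2) = (2*M)*2 = 4*M)
-161421 - (24991 + A(412, -151))*(24*4125 + (-67068 - 1*(-76955))) = -161421 - (24991 + 4*412)*(24*4125 + (-67068 - 1*(-76955))) = -161421 - (24991 + 1648)*(99000 + (-67068 + 76955)) = -161421 - 26639*(99000 + 9887) = -161421 - 26639*108887 = -161421 - 1*2900640793 = -161421 - 2900640793 = -2900802214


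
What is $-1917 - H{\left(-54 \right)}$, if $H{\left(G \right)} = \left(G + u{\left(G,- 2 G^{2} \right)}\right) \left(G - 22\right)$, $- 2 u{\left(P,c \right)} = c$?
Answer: $215595$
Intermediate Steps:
$u{\left(P,c \right)} = - \frac{c}{2}$
$H{\left(G \right)} = \left(-22 + G\right) \left(G + G^{2}\right)$ ($H{\left(G \right)} = \left(G - \frac{\left(-2\right) G^{2}}{2}\right) \left(G - 22\right) = \left(G + G^{2}\right) \left(-22 + G\right) = \left(-22 + G\right) \left(G + G^{2}\right)$)
$-1917 - H{\left(-54 \right)} = -1917 - - 54 \left(-22 + \left(-54\right)^{2} - -1134\right) = -1917 - - 54 \left(-22 + 2916 + 1134\right) = -1917 - \left(-54\right) 4028 = -1917 - -217512 = -1917 + 217512 = 215595$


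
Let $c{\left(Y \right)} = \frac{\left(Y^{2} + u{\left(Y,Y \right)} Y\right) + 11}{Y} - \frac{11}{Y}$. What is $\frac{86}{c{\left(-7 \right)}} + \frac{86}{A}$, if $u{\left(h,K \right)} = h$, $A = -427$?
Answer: $- \frac{387}{61} \approx -6.3443$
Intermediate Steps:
$c{\left(Y \right)} = - \frac{11}{Y} + \frac{11 + 2 Y^{2}}{Y}$ ($c{\left(Y \right)} = \frac{\left(Y^{2} + Y Y\right) + 11}{Y} - \frac{11}{Y} = \frac{\left(Y^{2} + Y^{2}\right) + 11}{Y} - \frac{11}{Y} = \frac{2 Y^{2} + 11}{Y} - \frac{11}{Y} = \frac{11 + 2 Y^{2}}{Y} - \frac{11}{Y} = - \frac{11}{Y} + \frac{11 + 2 Y^{2}}{Y}$)
$\frac{86}{c{\left(-7 \right)}} + \frac{86}{A} = \frac{86}{2 \left(-7\right)} + \frac{86}{-427} = \frac{86}{-14} + 86 \left(- \frac{1}{427}\right) = 86 \left(- \frac{1}{14}\right) - \frac{86}{427} = - \frac{43}{7} - \frac{86}{427} = - \frac{387}{61}$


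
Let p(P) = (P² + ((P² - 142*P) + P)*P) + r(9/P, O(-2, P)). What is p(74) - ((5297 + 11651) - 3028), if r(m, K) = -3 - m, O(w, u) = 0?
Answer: -27775095/74 ≈ -3.7534e+5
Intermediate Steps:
p(P) = -3 + P² - 9/P + P*(P² - 141*P) (p(P) = (P² + ((P² - 142*P) + P)*P) + (-3 - 9/P) = (P² + (P² - 141*P)*P) + (-3 - 9/P) = (P² + P*(P² - 141*P)) + (-3 - 9/P) = -3 + P² - 9/P + P*(P² - 141*P))
p(74) - ((5297 + 11651) - 3028) = (-3 + 74³ - 140*74² - 9/74) - ((5297 + 11651) - 3028) = (-3 + 405224 - 140*5476 - 9*1/74) - (16948 - 3028) = (-3 + 405224 - 766640 - 9/74) - 1*13920 = -26745015/74 - 13920 = -27775095/74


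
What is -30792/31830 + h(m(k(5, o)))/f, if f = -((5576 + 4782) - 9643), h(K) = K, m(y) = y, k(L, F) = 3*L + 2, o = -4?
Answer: -751913/758615 ≈ -0.99117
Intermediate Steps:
k(L, F) = 2 + 3*L
f = -715 (f = -(10358 - 9643) = -1*715 = -715)
-30792/31830 + h(m(k(5, o)))/f = -30792/31830 + (2 + 3*5)/(-715) = -30792*1/31830 + (2 + 15)*(-1/715) = -5132/5305 + 17*(-1/715) = -5132/5305 - 17/715 = -751913/758615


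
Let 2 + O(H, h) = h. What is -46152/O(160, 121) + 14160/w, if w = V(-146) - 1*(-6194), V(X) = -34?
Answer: -504663/1309 ≈ -385.53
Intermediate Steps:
O(H, h) = -2 + h
w = 6160 (w = -34 - 1*(-6194) = -34 + 6194 = 6160)
-46152/O(160, 121) + 14160/w = -46152/(-2 + 121) + 14160/6160 = -46152/119 + 14160*(1/6160) = -46152*1/119 + 177/77 = -46152/119 + 177/77 = -504663/1309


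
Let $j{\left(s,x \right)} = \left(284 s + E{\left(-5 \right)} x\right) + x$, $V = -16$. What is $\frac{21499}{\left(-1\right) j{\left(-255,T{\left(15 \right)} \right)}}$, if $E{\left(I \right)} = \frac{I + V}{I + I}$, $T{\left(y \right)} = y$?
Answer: $\frac{42998}{144747} \approx 0.29706$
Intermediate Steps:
$E{\left(I \right)} = \frac{-16 + I}{2 I}$ ($E{\left(I \right)} = \frac{I - 16}{I + I} = \frac{-16 + I}{2 I}$)
$j{\left(s,x \right)} = 284 s + \frac{31 x}{10}$ ($j{\left(s,x \right)} = \left(284 s + \frac{-16 - 5}{2 \left(-5\right)} x\right) + x = \left(284 s + \frac{1}{2} \left(- \frac{1}{5}\right) \left(-21\right) x\right) + x = \left(284 s + \frac{21 x}{10}\right) + x = 284 s + \frac{31 x}{10}$)
$\frac{21499}{\left(-1\right) j{\left(-255,T{\left(15 \right)} \right)}} = \frac{21499}{\left(-1\right) \left(284 \left(-255\right) + \frac{31}{10} \cdot 15\right)} = \frac{21499}{\left(-1\right) \left(-72420 + \frac{93}{2}\right)} = \frac{21499}{\left(-1\right) \left(- \frac{144747}{2}\right)} = \frac{21499}{\frac{144747}{2}} = 21499 \cdot \frac{2}{144747} = \frac{42998}{144747}$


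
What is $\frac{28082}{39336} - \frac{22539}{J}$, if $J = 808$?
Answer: $- \frac{107987981}{3972936} \approx -27.181$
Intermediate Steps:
$\frac{28082}{39336} - \frac{22539}{J} = \frac{28082}{39336} - \frac{22539}{808} = 28082 \cdot \frac{1}{39336} - \frac{22539}{808} = \frac{14041}{19668} - \frac{22539}{808} = - \frac{107987981}{3972936}$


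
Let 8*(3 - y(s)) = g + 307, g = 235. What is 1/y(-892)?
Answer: -4/259 ≈ -0.015444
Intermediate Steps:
y(s) = -259/4 (y(s) = 3 - (235 + 307)/8 = 3 - 1/8*542 = 3 - 271/4 = -259/4)
1/y(-892) = 1/(-259/4) = -4/259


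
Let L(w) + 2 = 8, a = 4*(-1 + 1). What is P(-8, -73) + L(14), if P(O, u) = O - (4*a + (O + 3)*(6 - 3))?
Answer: 13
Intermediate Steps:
a = 0 (a = 4*0 = 0)
P(O, u) = -9 - 2*O (P(O, u) = O - (4*0 + (O + 3)*(6 - 3)) = O - (0 + (3 + O)*3) = O - (0 + (9 + 3*O)) = O - (9 + 3*O) = O + (-9 - 3*O) = -9 - 2*O)
L(w) = 6 (L(w) = -2 + 8 = 6)
P(-8, -73) + L(14) = (-9 - 2*(-8)) + 6 = (-9 + 16) + 6 = 7 + 6 = 13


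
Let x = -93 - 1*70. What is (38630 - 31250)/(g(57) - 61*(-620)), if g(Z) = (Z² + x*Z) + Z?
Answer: 1476/6367 ≈ 0.23182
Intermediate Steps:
x = -163 (x = -93 - 70 = -163)
g(Z) = Z² - 162*Z (g(Z) = (Z² - 163*Z) + Z = Z² - 162*Z)
(38630 - 31250)/(g(57) - 61*(-620)) = (38630 - 31250)/(57*(-162 + 57) - 61*(-620)) = 7380/(57*(-105) + 37820) = 7380/(-5985 + 37820) = 7380/31835 = 7380*(1/31835) = 1476/6367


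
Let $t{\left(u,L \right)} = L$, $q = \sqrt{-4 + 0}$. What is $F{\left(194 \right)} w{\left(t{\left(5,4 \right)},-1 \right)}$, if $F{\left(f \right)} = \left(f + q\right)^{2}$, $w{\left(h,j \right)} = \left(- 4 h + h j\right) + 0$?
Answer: $-752640 - 15520 i \approx -7.5264 \cdot 10^{5} - 15520.0 i$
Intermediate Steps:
$q = 2 i$ ($q = \sqrt{-4} = 2 i \approx 2.0 i$)
$w{\left(h,j \right)} = - 4 h + h j$
$F{\left(f \right)} = \left(f + 2 i\right)^{2}$
$F{\left(194 \right)} w{\left(t{\left(5,4 \right)},-1 \right)} = \left(194 + 2 i\right)^{2} \cdot 4 \left(-4 - 1\right) = \left(194 + 2 i\right)^{2} \cdot 4 \left(-5\right) = \left(194 + 2 i\right)^{2} \left(-20\right) = - 20 \left(194 + 2 i\right)^{2}$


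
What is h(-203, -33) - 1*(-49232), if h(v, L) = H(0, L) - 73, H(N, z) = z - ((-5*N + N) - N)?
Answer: 49126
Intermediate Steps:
H(N, z) = z + 5*N (H(N, z) = z - (-4*N - N) = z - (-5)*N = z + 5*N)
h(v, L) = -73 + L (h(v, L) = (L + 5*0) - 73 = (L + 0) - 73 = L - 73 = -73 + L)
h(-203, -33) - 1*(-49232) = (-73 - 33) - 1*(-49232) = -106 + 49232 = 49126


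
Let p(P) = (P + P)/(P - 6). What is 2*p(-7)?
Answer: 28/13 ≈ 2.1538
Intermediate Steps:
p(P) = 2*P/(-6 + P) (p(P) = (2*P)/(-6 + P) = 2*P/(-6 + P))
2*p(-7) = 2*(2*(-7)/(-6 - 7)) = 2*(2*(-7)/(-13)) = 2*(2*(-7)*(-1/13)) = 2*(14/13) = 28/13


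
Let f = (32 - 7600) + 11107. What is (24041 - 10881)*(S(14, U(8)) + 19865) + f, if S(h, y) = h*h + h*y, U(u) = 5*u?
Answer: 271375899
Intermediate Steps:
S(h, y) = h² + h*y
f = 3539 (f = -7568 + 11107 = 3539)
(24041 - 10881)*(S(14, U(8)) + 19865) + f = (24041 - 10881)*(14*(14 + 5*8) + 19865) + 3539 = 13160*(14*(14 + 40) + 19865) + 3539 = 13160*(14*54 + 19865) + 3539 = 13160*(756 + 19865) + 3539 = 13160*20621 + 3539 = 271372360 + 3539 = 271375899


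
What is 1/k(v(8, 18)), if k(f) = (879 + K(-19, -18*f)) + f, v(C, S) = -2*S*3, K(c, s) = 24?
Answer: 1/795 ≈ 0.0012579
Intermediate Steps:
v(C, S) = -6*S
k(f) = 903 + f (k(f) = (879 + 24) + f = 903 + f)
1/k(v(8, 18)) = 1/(903 - 6*18) = 1/(903 - 108) = 1/795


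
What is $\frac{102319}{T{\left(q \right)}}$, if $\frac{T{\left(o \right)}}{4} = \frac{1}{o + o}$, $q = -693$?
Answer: $- \frac{70907067}{2} \approx -3.5454 \cdot 10^{7}$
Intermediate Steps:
$T{\left(o \right)} = \frac{2}{o}$ ($T{\left(o \right)} = \frac{4}{o + o} = \frac{4}{2 o} = 4 \frac{1}{2 o} = \frac{2}{o}$)
$\frac{102319}{T{\left(q \right)}} = \frac{102319}{2 \frac{1}{-693}} = \frac{102319}{2 \left(- \frac{1}{693}\right)} = \frac{102319}{- \frac{2}{693}} = 102319 \left(- \frac{693}{2}\right) = - \frac{70907067}{2}$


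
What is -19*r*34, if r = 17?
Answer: -10982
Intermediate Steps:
-19*r*34 = -19*17*34 = -323*34 = -10982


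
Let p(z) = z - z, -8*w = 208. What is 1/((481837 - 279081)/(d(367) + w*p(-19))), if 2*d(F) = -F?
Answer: -367/405512 ≈ -0.00090503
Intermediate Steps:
w = -26 (w = -⅛*208 = -26)
p(z) = 0
d(F) = -F/2 (d(F) = (-F)/2 = -F/2)
1/((481837 - 279081)/(d(367) + w*p(-19))) = 1/((481837 - 279081)/(-½*367 - 26*0)) = 1/(202756/(-367/2 + 0)) = 1/(202756/(-367/2)) = 1/(202756*(-2/367)) = 1/(-405512/367) = -367/405512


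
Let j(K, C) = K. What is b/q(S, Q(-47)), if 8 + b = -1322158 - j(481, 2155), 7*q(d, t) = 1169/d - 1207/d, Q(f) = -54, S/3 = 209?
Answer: 305531457/2 ≈ 1.5277e+8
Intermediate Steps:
S = 627 (S = 3*209 = 627)
q(d, t) = -38/(7*d) (q(d, t) = (1169/d - 1207/d)/7 = (-38/d)/7 = -38/(7*d))
b = -1322647 (b = -8 + (-1322158 - 1*481) = -8 + (-1322158 - 481) = -8 - 1322639 = -1322647)
b/q(S, Q(-47)) = -1322647/((-38/7/627)) = -1322647/((-38/7*1/627)) = -1322647/(-2/231) = -1322647*(-231/2) = 305531457/2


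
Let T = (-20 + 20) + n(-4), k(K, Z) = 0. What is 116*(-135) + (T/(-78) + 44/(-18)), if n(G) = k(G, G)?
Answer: -140962/9 ≈ -15662.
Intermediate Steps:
n(G) = 0
T = 0 (T = (-20 + 20) + 0 = 0 + 0 = 0)
116*(-135) + (T/(-78) + 44/(-18)) = 116*(-135) + (0/(-78) + 44/(-18)) = -15660 + (0*(-1/78) + 44*(-1/18)) = -15660 + (0 - 22/9) = -15660 - 22/9 = -140962/9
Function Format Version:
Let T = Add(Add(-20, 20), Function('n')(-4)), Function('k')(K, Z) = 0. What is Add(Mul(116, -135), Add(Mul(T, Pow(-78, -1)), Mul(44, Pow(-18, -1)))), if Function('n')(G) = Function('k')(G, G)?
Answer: Rational(-140962, 9) ≈ -15662.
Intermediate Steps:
Function('n')(G) = 0
T = 0 (T = Add(Add(-20, 20), 0) = Add(0, 0) = 0)
Add(Mul(116, -135), Add(Mul(T, Pow(-78, -1)), Mul(44, Pow(-18, -1)))) = Add(Mul(116, -135), Add(Mul(0, Pow(-78, -1)), Mul(44, Pow(-18, -1)))) = Add(-15660, Add(Mul(0, Rational(-1, 78)), Mul(44, Rational(-1, 18)))) = Add(-15660, Add(0, Rational(-22, 9))) = Add(-15660, Rational(-22, 9)) = Rational(-140962, 9)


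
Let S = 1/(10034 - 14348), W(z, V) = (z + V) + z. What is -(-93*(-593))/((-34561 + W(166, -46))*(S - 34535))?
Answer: -79304262/1702142097175 ≈ -4.6591e-5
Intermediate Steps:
W(z, V) = V + 2*z (W(z, V) = (V + z) + z = V + 2*z)
S = -1/4314 (S = 1/(-4314) = -1/4314 ≈ -0.00023180)
-(-93*(-593))/((-34561 + W(166, -46))*(S - 34535)) = -(-93*(-593))/((-34561 + (-46 + 2*166))*(-1/4314 - 34535)) = -55149/((-34561 + (-46 + 332))*(-148983991/4314)) = -55149/((-34561 + 286)*(-148983991/4314)) = -55149/((-34275*(-148983991/4314))) = -55149/1702142097175/1438 = -55149*1438/1702142097175 = -1*79304262/1702142097175 = -79304262/1702142097175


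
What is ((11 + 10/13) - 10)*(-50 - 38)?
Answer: -2024/13 ≈ -155.69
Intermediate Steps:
((11 + 10/13) - 10)*(-50 - 38) = ((11 + 10*(1/13)) - 10)*(-88) = ((11 + 10/13) - 10)*(-88) = (153/13 - 10)*(-88) = (23/13)*(-88) = -2024/13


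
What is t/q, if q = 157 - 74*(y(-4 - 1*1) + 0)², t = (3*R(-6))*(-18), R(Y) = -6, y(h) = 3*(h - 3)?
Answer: -324/42467 ≈ -0.0076295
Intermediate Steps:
y(h) = -9 + 3*h (y(h) = 3*(-3 + h) = -9 + 3*h)
t = 324 (t = (3*(-6))*(-18) = -18*(-18) = 324)
q = -42467 (q = 157 - 74*((-9 + 3*(-4 - 1*1)) + 0)² = 157 - 74*((-9 + 3*(-4 - 1)) + 0)² = 157 - 74*((-9 + 3*(-5)) + 0)² = 157 - 74*((-9 - 15) + 0)² = 157 - 74*(-24 + 0)² = 157 - 74*(-24)² = 157 - 74*576 = 157 - 42624 = -42467)
t/q = 324/(-42467) = 324*(-1/42467) = -324/42467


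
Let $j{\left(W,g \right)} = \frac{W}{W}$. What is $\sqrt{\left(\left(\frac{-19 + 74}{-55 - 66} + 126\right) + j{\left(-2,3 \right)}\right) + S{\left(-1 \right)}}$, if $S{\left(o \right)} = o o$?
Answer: $\frac{\sqrt{15433}}{11} \approx 11.294$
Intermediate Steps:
$j{\left(W,g \right)} = 1$
$S{\left(o \right)} = o^{2}$
$\sqrt{\left(\left(\frac{-19 + 74}{-55 - 66} + 126\right) + j{\left(-2,3 \right)}\right) + S{\left(-1 \right)}} = \sqrt{\left(\left(\frac{-19 + 74}{-55 - 66} + 126\right) + 1\right) + \left(-1\right)^{2}} = \sqrt{\left(\left(\frac{55}{-121} + 126\right) + 1\right) + 1} = \sqrt{\left(\left(55 \left(- \frac{1}{121}\right) + 126\right) + 1\right) + 1} = \sqrt{\left(\left(- \frac{5}{11} + 126\right) + 1\right) + 1} = \sqrt{\left(\frac{1381}{11} + 1\right) + 1} = \sqrt{\frac{1392}{11} + 1} = \sqrt{\frac{1403}{11}} = \frac{\sqrt{15433}}{11}$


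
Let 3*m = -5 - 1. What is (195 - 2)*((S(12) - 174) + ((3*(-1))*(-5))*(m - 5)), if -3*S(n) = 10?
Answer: -163471/3 ≈ -54490.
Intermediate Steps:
S(n) = -10/3 (S(n) = -1/3*10 = -10/3)
m = -2 (m = (-5 - 1)/3 = (1/3)*(-6) = -2)
(195 - 2)*((S(12) - 174) + ((3*(-1))*(-5))*(m - 5)) = (195 - 2)*((-10/3 - 174) + ((3*(-1))*(-5))*(-2 - 5)) = 193*(-532/3 - 3*(-5)*(-7)) = 193*(-532/3 + 15*(-7)) = 193*(-532/3 - 105) = 193*(-847/3) = -163471/3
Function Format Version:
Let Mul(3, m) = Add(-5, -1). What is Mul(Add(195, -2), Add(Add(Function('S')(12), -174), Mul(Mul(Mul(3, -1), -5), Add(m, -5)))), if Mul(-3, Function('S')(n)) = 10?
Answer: Rational(-163471, 3) ≈ -54490.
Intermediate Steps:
Function('S')(n) = Rational(-10, 3) (Function('S')(n) = Mul(Rational(-1, 3), 10) = Rational(-10, 3))
m = -2 (m = Mul(Rational(1, 3), Add(-5, -1)) = Mul(Rational(1, 3), -6) = -2)
Mul(Add(195, -2), Add(Add(Function('S')(12), -174), Mul(Mul(Mul(3, -1), -5), Add(m, -5)))) = Mul(Add(195, -2), Add(Add(Rational(-10, 3), -174), Mul(Mul(Mul(3, -1), -5), Add(-2, -5)))) = Mul(193, Add(Rational(-532, 3), Mul(Mul(-3, -5), -7))) = Mul(193, Add(Rational(-532, 3), Mul(15, -7))) = Mul(193, Add(Rational(-532, 3), -105)) = Mul(193, Rational(-847, 3)) = Rational(-163471, 3)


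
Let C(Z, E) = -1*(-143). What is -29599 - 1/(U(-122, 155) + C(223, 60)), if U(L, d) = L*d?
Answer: -555484432/18767 ≈ -29599.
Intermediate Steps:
C(Z, E) = 143
-29599 - 1/(U(-122, 155) + C(223, 60)) = -29599 - 1/(-122*155 + 143) = -29599 - 1/(-18910 + 143) = -29599 - 1/(-18767) = -29599 - 1*(-1/18767) = -29599 + 1/18767 = -555484432/18767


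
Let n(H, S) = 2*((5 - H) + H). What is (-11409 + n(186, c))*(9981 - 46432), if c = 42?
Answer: 415504949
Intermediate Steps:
n(H, S) = 10 (n(H, S) = 2*5 = 10)
(-11409 + n(186, c))*(9981 - 46432) = (-11409 + 10)*(9981 - 46432) = -11399*(-36451) = 415504949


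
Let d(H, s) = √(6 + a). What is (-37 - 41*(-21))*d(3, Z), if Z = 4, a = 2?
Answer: 1648*√2 ≈ 2330.6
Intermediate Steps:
d(H, s) = 2*√2 (d(H, s) = √(6 + 2) = √8 = 2*√2)
(-37 - 41*(-21))*d(3, Z) = (-37 - 41*(-21))*(2*√2) = (-37 + 861)*(2*√2) = 824*(2*√2) = 1648*√2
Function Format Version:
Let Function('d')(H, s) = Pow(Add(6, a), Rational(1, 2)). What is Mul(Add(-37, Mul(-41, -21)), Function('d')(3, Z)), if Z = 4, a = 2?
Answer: Mul(1648, Pow(2, Rational(1, 2))) ≈ 2330.6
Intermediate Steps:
Function('d')(H, s) = Mul(2, Pow(2, Rational(1, 2))) (Function('d')(H, s) = Pow(Add(6, 2), Rational(1, 2)) = Pow(8, Rational(1, 2)) = Mul(2, Pow(2, Rational(1, 2))))
Mul(Add(-37, Mul(-41, -21)), Function('d')(3, Z)) = Mul(Add(-37, Mul(-41, -21)), Mul(2, Pow(2, Rational(1, 2)))) = Mul(Add(-37, 861), Mul(2, Pow(2, Rational(1, 2)))) = Mul(824, Mul(2, Pow(2, Rational(1, 2)))) = Mul(1648, Pow(2, Rational(1, 2)))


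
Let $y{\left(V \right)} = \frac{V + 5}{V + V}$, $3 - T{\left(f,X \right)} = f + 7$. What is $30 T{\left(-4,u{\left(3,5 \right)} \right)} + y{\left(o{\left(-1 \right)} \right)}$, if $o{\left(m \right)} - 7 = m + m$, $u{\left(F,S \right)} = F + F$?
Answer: $1$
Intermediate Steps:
$u{\left(F,S \right)} = 2 F$
$T{\left(f,X \right)} = -4 - f$ ($T{\left(f,X \right)} = 3 - \left(f + 7\right) = 3 - \left(7 + f\right) = -4 - f$)
$o{\left(m \right)} = 7 + 2 m$ ($o{\left(m \right)} = 7 + \left(m + m\right) = 7 + 2 m$)
$y{\left(V \right)} = \frac{5 + V}{2 V}$
$30 T{\left(-4,u{\left(3,5 \right)} \right)} + y{\left(o{\left(-1 \right)} \right)} = 30 \left(-4 - -4\right) + \frac{5 + \left(7 + 2 \left(-1\right)\right)}{2 \left(7 + 2 \left(-1\right)\right)} = 30 \left(-4 + 4\right) + \frac{5 + \left(7 - 2\right)}{2 \left(7 - 2\right)} = 30 \cdot 0 + \frac{5 + 5}{2 \cdot 5} = 0 + \frac{1}{2} \cdot \frac{1}{5} \cdot 10 = 0 + 1 = 1$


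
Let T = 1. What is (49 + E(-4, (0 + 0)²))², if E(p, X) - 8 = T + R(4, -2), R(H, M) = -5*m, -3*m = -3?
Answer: 2809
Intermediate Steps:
m = 1 (m = -⅓*(-3) = 1)
R(H, M) = -5 (R(H, M) = -5*1 = -5)
E(p, X) = 4 (E(p, X) = 8 + (1 - 5) = 8 - 4 = 4)
(49 + E(-4, (0 + 0)²))² = (49 + 4)² = 53² = 2809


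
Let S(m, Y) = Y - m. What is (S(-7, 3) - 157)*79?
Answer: -11613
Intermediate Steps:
(S(-7, 3) - 157)*79 = ((3 - 1*(-7)) - 157)*79 = ((3 + 7) - 157)*79 = (10 - 157)*79 = -147*79 = -11613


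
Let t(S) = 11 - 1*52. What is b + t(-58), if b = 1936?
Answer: 1895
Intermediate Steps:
t(S) = -41 (t(S) = 11 - 52 = -41)
b + t(-58) = 1936 - 41 = 1895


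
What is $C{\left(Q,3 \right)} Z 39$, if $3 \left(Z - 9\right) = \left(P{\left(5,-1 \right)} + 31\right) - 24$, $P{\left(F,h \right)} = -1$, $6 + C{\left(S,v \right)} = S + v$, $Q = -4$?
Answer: $-3003$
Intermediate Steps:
$C{\left(S,v \right)} = -6 + S + v$ ($C{\left(S,v \right)} = -6 + \left(S + v\right) = -6 + S + v$)
$Z = 11$ ($Z = 9 + \frac{\left(-1 + 31\right) - 24}{3} = 9 + \frac{30 - 24}{3} = 9 + \frac{1}{3} \cdot 6 = 9 + 2 = 11$)
$C{\left(Q,3 \right)} Z 39 = \left(-6 - 4 + 3\right) 11 \cdot 39 = \left(-7\right) 11 \cdot 39 = \left(-77\right) 39 = -3003$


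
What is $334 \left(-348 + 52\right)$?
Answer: $-98864$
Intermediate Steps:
$334 \left(-348 + 52\right) = 334 \left(-296\right) = -98864$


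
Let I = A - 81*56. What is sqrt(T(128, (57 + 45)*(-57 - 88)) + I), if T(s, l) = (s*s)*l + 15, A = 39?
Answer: I*sqrt(242323842) ≈ 15567.0*I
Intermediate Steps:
T(s, l) = 15 + l*s**2 (T(s, l) = s**2*l + 15 = l*s**2 + 15 = 15 + l*s**2)
I = -4497 (I = 39 - 81*56 = 39 - 4536 = -4497)
sqrt(T(128, (57 + 45)*(-57 - 88)) + I) = sqrt((15 + ((57 + 45)*(-57 - 88))*128**2) - 4497) = sqrt((15 + (102*(-145))*16384) - 4497) = sqrt((15 - 14790*16384) - 4497) = sqrt((15 - 242319360) - 4497) = sqrt(-242319345 - 4497) = sqrt(-242323842) = I*sqrt(242323842)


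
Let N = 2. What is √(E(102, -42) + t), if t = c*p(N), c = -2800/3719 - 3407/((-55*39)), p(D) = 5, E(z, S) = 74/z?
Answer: √400740388418370/9040889 ≈ 2.2142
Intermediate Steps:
c = 6664633/7977255 (c = -2800*1/3719 - 3407/(-2145) = -2800/3719 - 3407*(-1/2145) = -2800/3719 + 3407/2145 = 6664633/7977255 ≈ 0.83545)
t = 6664633/1595451 (t = (6664633/7977255)*5 = 6664633/1595451 ≈ 4.1773)
√(E(102, -42) + t) = √(74/102 + 6664633/1595451) = √(74*(1/102) + 6664633/1595451) = √(37/51 + 6664633/1595451) = √(44325330/9040889) = √400740388418370/9040889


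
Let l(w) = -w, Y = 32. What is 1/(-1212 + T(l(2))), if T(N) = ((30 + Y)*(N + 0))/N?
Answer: -1/1150 ≈ -0.00086956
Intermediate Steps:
T(N) = 62 (T(N) = ((30 + 32)*(N + 0))/N = (62*N)/N = 62)
1/(-1212 + T(l(2))) = 1/(-1212 + 62) = 1/(-1150) = -1/1150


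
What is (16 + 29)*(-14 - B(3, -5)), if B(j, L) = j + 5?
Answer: -990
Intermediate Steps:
B(j, L) = 5 + j
(16 + 29)*(-14 - B(3, -5)) = (16 + 29)*(-14 - (5 + 3)) = 45*(-14 - 1*8) = 45*(-14 - 8) = 45*(-22) = -990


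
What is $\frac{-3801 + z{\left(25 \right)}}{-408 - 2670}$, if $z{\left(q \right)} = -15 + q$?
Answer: $\frac{3791}{3078} \approx 1.2316$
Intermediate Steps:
$\frac{-3801 + z{\left(25 \right)}}{-408 - 2670} = \frac{-3801 + \left(-15 + 25\right)}{-408 - 2670} = \frac{-3801 + 10}{-3078} = \left(-3791\right) \left(- \frac{1}{3078}\right) = \frac{3791}{3078}$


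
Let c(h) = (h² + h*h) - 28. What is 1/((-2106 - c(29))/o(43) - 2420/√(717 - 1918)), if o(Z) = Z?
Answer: -2427221/347596765 - 223729*I*√1201/1390387060 ≈ -0.0069829 - 0.0055765*I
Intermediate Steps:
c(h) = -28 + 2*h² (c(h) = (h² + h²) - 28 = 2*h² - 28 = -28 + 2*h²)
1/((-2106 - c(29))/o(43) - 2420/√(717 - 1918)) = 1/((-2106 - (-28 + 2*29²))/43 - 2420/√(717 - 1918)) = 1/((-2106 - (-28 + 2*841))*(1/43) - 2420*(-I*√1201/1201)) = 1/((-2106 - (-28 + 1682))*(1/43) - 2420*(-I*√1201/1201)) = 1/((-2106 - 1*1654)*(1/43) - (-2420)*I*√1201/1201) = 1/((-2106 - 1654)*(1/43) + 2420*I*√1201/1201) = 1/(-3760*1/43 + 2420*I*√1201/1201) = 1/(-3760/43 + 2420*I*√1201/1201)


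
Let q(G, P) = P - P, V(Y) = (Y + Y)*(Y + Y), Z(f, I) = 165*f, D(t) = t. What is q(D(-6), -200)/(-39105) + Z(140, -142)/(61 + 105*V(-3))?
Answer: 23100/3841 ≈ 6.0141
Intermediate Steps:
V(Y) = 4*Y² (V(Y) = (2*Y)*(2*Y) = 4*Y²)
q(G, P) = 0
q(D(-6), -200)/(-39105) + Z(140, -142)/(61 + 105*V(-3)) = 0/(-39105) + (165*140)/(61 + 105*(4*(-3)²)) = 0*(-1/39105) + 23100/(61 + 105*(4*9)) = 0 + 23100/(61 + 105*36) = 0 + 23100/(61 + 3780) = 0 + 23100/3841 = 23100/3841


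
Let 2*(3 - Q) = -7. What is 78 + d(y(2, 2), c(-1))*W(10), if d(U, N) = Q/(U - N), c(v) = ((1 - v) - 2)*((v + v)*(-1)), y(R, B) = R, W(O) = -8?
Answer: 52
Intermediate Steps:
c(v) = -2*v*(-1 - v) (c(v) = (-1 - v)*((2*v)*(-1)) = (-1 - v)*(-2*v) = -2*v*(-1 - v))
Q = 13/2 (Q = 3 - 1/2*(-7) = 3 + 7/2 = 13/2 ≈ 6.5000)
d(U, N) = 13/(2*(U - N))
78 + d(y(2, 2), c(-1))*W(10) = 78 - 13/(-2*2 + 2*(2*(-1)*(1 - 1)))*(-8) = 78 - 13/(-4 + 2*(2*(-1)*0))*(-8) = 78 - 13/(-4 + 2*0)*(-8) = 78 - 13/(-4 + 0)*(-8) = 78 - 13/(-4)*(-8) = 78 - 13*(-1/4)*(-8) = 78 + (13/4)*(-8) = 78 - 26 = 52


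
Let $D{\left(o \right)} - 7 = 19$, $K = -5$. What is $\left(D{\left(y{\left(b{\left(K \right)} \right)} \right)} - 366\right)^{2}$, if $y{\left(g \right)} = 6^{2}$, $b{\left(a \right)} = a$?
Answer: $115600$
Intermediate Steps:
$y{\left(g \right)} = 36$
$D{\left(o \right)} = 26$ ($D{\left(o \right)} = 7 + 19 = 26$)
$\left(D{\left(y{\left(b{\left(K \right)} \right)} \right)} - 366\right)^{2} = \left(26 - 366\right)^{2} = \left(-340\right)^{2} = 115600$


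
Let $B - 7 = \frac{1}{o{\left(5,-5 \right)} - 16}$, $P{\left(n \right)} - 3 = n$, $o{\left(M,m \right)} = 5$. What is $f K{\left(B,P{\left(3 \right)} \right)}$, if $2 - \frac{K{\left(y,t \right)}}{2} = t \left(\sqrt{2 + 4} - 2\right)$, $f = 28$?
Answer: $784 - 336 \sqrt{6} \approx -39.029$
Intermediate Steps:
$P{\left(n \right)} = 3 + n$
$B = \frac{76}{11}$ ($B = 7 + \frac{1}{5 - 16} = 7 + \frac{1}{-11} = 7 - \frac{1}{11} = \frac{76}{11} \approx 6.9091$)
$K{\left(y,t \right)} = 4 - 2 t \left(-2 + \sqrt{6}\right)$ ($K{\left(y,t \right)} = 4 - 2 t \left(\sqrt{2 + 4} - 2\right) = 4 - 2 t \left(\sqrt{6} - 2\right) = 4 - 2 t \left(-2 + \sqrt{6}\right)$)
$f K{\left(B,P{\left(3 \right)} \right)} = 28 \left(4 + 4 \left(3 + 3\right) - 2 \left(3 + 3\right) \sqrt{6}\right) = 28 \left(4 + 4 \cdot 6 - 12 \sqrt{6}\right) = 28 \left(4 + 24 - 12 \sqrt{6}\right) = 28 \left(28 - 12 \sqrt{6}\right) = 784 - 336 \sqrt{6}$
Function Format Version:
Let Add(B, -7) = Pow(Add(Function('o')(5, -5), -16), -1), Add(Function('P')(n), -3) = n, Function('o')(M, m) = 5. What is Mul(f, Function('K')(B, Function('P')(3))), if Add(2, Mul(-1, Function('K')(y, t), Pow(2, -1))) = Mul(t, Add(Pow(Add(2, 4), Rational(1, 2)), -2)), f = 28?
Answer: Add(784, Mul(-336, Pow(6, Rational(1, 2)))) ≈ -39.029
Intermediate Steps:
Function('P')(n) = Add(3, n)
B = Rational(76, 11) (B = Add(7, Pow(Add(5, -16), -1)) = Add(7, Pow(-11, -1)) = Add(7, Rational(-1, 11)) = Rational(76, 11) ≈ 6.9091)
Function('K')(y, t) = Add(4, Mul(-2, t, Add(-2, Pow(6, Rational(1, 2))))) (Function('K')(y, t) = Add(4, Mul(-2, Mul(t, Add(Pow(Add(2, 4), Rational(1, 2)), -2)))) = Add(4, Mul(-2, Mul(t, Add(Pow(6, Rational(1, 2)), -2)))) = Add(4, Mul(-2, Mul(t, Add(-2, Pow(6, Rational(1, 2)))))) = Add(4, Mul(-2, t, Add(-2, Pow(6, Rational(1, 2))))))
Mul(f, Function('K')(B, Function('P')(3))) = Mul(28, Add(4, Mul(4, Add(3, 3)), Mul(-2, Add(3, 3), Pow(6, Rational(1, 2))))) = Mul(28, Add(4, Mul(4, 6), Mul(-2, 6, Pow(6, Rational(1, 2))))) = Mul(28, Add(4, 24, Mul(-12, Pow(6, Rational(1, 2))))) = Mul(28, Add(28, Mul(-12, Pow(6, Rational(1, 2))))) = Add(784, Mul(-336, Pow(6, Rational(1, 2))))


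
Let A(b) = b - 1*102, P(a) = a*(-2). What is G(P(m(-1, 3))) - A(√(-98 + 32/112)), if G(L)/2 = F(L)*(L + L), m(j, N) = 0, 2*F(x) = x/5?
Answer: 102 - 6*I*√133/7 ≈ 102.0 - 9.8851*I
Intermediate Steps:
F(x) = x/10 (F(x) = (x/5)/2 = x/10)
P(a) = -2*a
G(L) = 2*L²/5 (G(L) = 2*((L/10)*(L + L)) = 2*((L/10)*(2*L)) = 2*(L²/5) = 2*L²/5)
A(b) = -102 + b (A(b) = b - 102 = -102 + b)
G(P(m(-1, 3))) - A(√(-98 + 32/112)) = 2*(-2*0)²/5 - (-102 + √(-98 + 32/112)) = (⅖)*0² - (-102 + √(-98 + 32*(1/112))) = (⅖)*0 - (-102 + √(-98 + 2/7)) = 0 - (-102 + √(-684/7)) = 0 - (-102 + 6*I*√133/7) = 0 + (102 - 6*I*√133/7) = 102 - 6*I*√133/7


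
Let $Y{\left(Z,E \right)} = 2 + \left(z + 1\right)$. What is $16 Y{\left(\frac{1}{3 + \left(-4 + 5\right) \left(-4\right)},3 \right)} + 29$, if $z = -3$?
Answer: $29$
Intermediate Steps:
$Y{\left(Z,E \right)} = 0$ ($Y{\left(Z,E \right)} = 2 + \left(-3 + 1\right) = 2 - 2 = 0$)
$16 Y{\left(\frac{1}{3 + \left(-4 + 5\right) \left(-4\right)},3 \right)} + 29 = 16 \cdot 0 + 29 = 0 + 29 = 29$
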